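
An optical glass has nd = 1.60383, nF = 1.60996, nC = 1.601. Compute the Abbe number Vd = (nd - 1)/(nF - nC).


Abbe number formula: Vd = (nd - 1) / (nF - nC)
  nd - 1 = 1.60383 - 1 = 0.60383
  nF - nC = 1.60996 - 1.601 = 0.00896
  Vd = 0.60383 / 0.00896 = 67.39

67.39


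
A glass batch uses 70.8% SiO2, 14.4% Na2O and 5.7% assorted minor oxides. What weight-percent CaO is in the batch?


Pieces sum to 100%:
  CaO = 100 - (SiO2 + Na2O + others)
  CaO = 100 - (70.8 + 14.4 + 5.7) = 9.1%

9.1%


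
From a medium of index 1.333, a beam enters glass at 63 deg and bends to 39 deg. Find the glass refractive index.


Apply Snell's law: n1 * sin(theta1) = n2 * sin(theta2)
  n2 = n1 * sin(theta1) / sin(theta2)
  sin(63) = 0.891007
  sin(39) = 0.62932
  n2 = 1.333 * 0.891007 / 0.62932 = 1.8873

1.8873


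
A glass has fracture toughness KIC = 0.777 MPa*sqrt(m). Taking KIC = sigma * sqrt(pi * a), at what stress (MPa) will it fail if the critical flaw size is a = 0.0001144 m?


Rearrange KIC = sigma * sqrt(pi * a):
  sigma = KIC / sqrt(pi * a)
  sqrt(pi * 0.0001144) = 0.018958
  sigma = 0.777 / 0.018958 = 40.99 MPa

40.99 MPa


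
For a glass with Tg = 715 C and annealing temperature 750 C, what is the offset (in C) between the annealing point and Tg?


Offset = T_anneal - Tg:
  offset = 750 - 715 = 35 C

35 C


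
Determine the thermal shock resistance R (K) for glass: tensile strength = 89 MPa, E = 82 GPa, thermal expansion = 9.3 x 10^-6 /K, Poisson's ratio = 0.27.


Thermal shock resistance: R = sigma * (1 - nu) / (E * alpha)
  Numerator = 89 * (1 - 0.27) = 64.97
  Denominator = 82 * 1000 * (9.3 x 10^-6) = 0.7626
  R = 64.97 / 0.7626 = 85.2 K

85.2 K


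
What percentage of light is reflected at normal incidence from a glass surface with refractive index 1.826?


Fresnel reflectance at normal incidence:
  R = ((n - 1)/(n + 1))^2
  (n - 1)/(n + 1) = (1.826 - 1)/(1.826 + 1) = 0.292286
  R = 0.292286^2 = 0.0854311
  R(%) = 0.0854311 * 100 = 8.543%

8.543%


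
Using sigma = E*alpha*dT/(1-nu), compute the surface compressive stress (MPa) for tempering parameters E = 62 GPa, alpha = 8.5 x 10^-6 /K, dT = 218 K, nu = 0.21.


Tempering stress: sigma = E * alpha * dT / (1 - nu)
  E (MPa) = 62 * 1000 = 62000
  Numerator = 62000 * (8.5 x 10^-6) * 218 = 114.886
  Denominator = 1 - 0.21 = 0.79
  sigma = 114.886 / 0.79 = 145.4 MPa

145.4 MPa


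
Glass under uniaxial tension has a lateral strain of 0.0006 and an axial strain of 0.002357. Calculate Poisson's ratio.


Poisson's ratio: nu = lateral strain / axial strain
  nu = 0.0006 / 0.002357 = 0.2546

0.2546


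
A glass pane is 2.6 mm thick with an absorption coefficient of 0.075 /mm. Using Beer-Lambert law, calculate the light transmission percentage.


Beer-Lambert law: T = exp(-alpha * thickness)
  exponent = -0.075 * 2.6 = -0.195
  T = exp(-0.195) = 0.8228
  Percentage = 0.8228 * 100 = 82.28%

82.28%


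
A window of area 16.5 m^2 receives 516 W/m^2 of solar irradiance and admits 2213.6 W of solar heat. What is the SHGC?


Rearrange Q = Area * SHGC * Irradiance:
  SHGC = Q / (Area * Irradiance)
  SHGC = 2213.6 / (16.5 * 516) = 0.26

0.26


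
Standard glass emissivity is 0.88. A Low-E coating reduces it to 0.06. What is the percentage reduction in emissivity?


Percentage reduction = (1 - coated/uncoated) * 100
  Ratio = 0.06 / 0.88 = 0.0682
  Reduction = (1 - 0.0682) * 100 = 93.2%

93.2%


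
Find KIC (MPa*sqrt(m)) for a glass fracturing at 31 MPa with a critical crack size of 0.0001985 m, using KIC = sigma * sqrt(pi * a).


Fracture toughness: KIC = sigma * sqrt(pi * a)
  pi * a = pi * 0.0001985 = 0.000623606
  sqrt(pi * a) = 0.024972
  KIC = 31 * 0.024972 = 0.774 MPa*sqrt(m)

0.774 MPa*sqrt(m)


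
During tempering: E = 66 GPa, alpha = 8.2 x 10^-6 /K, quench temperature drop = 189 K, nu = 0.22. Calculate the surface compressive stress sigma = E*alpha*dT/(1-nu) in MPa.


Tempering stress: sigma = E * alpha * dT / (1 - nu)
  E (MPa) = 66 * 1000 = 66000
  Numerator = 66000 * (8.2 x 10^-6) * 189 = 102.2868
  Denominator = 1 - 0.22 = 0.78
  sigma = 102.2868 / 0.78 = 131.1 MPa

131.1 MPa


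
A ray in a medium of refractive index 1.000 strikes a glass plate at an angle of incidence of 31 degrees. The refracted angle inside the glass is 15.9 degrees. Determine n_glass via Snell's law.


Apply Snell's law: n1 * sin(theta1) = n2 * sin(theta2)
  n2 = n1 * sin(theta1) / sin(theta2)
  sin(31) = 0.515038
  sin(15.9) = 0.273959
  n2 = 1.000 * 0.515038 / 0.273959 = 1.88

1.88


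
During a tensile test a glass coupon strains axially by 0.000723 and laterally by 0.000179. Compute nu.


Poisson's ratio: nu = lateral strain / axial strain
  nu = 0.000179 / 0.000723 = 0.2476

0.2476


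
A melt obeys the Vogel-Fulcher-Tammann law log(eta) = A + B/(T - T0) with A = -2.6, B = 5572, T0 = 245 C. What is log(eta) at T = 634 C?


VFT equation: log(eta) = A + B / (T - T0)
  T - T0 = 634 - 245 = 389
  B / (T - T0) = 5572 / 389 = 14.324
  log(eta) = -2.6 + 14.324 = 11.724

11.724


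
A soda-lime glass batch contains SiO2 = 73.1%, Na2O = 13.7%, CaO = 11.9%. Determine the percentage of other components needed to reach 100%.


Sum the three major oxides:
  SiO2 + Na2O + CaO = 73.1 + 13.7 + 11.9 = 98.7%
Subtract from 100%:
  Others = 100 - 98.7 = 1.3%

1.3%


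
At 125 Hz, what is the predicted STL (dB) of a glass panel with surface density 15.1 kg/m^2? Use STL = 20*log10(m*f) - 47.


Mass law: STL = 20 * log10(m * f) - 47
  m * f = 15.1 * 125 = 1887.5
  log10(1887.5) = 3.27589
  STL = 20 * 3.27589 - 47 = 65.5178 - 47 = 18.5 dB

18.5 dB


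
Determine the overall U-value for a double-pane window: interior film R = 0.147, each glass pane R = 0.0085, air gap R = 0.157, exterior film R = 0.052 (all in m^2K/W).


Total thermal resistance (series):
  R_total = R_in + R_glass + R_air + R_glass + R_out
  R_total = 0.147 + 0.0085 + 0.157 + 0.0085 + 0.052 = 0.373 m^2K/W
U-value = 1 / R_total = 1 / 0.373 = 2.681 W/m^2K

2.681 W/m^2K


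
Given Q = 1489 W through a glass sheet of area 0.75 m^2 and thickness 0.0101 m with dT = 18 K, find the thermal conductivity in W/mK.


Fourier's law rearranged: k = Q * t / (A * dT)
  Numerator = 1489 * 0.0101 = 15.0389
  Denominator = 0.75 * 18 = 13.5
  k = 15.0389 / 13.5 = 1.114 W/mK

1.114 W/mK


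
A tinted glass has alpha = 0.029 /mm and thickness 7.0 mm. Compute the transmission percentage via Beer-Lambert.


Beer-Lambert law: T = exp(-alpha * thickness)
  exponent = -0.029 * 7.0 = -0.203
  T = exp(-0.203) = 0.8163
  Percentage = 0.8163 * 100 = 81.63%

81.63%


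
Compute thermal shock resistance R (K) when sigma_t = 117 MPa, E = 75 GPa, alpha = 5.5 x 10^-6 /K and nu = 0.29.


Thermal shock resistance: R = sigma * (1 - nu) / (E * alpha)
  Numerator = 117 * (1 - 0.29) = 83.07
  Denominator = 75 * 1000 * (5.5 x 10^-6) = 0.4125
  R = 83.07 / 0.4125 = 201.4 K

201.4 K


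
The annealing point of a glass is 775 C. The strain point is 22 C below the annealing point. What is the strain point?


Strain point = annealing point - difference:
  T_strain = 775 - 22 = 753 C

753 C


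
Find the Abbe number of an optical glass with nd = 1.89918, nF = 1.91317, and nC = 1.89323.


Abbe number formula: Vd = (nd - 1) / (nF - nC)
  nd - 1 = 1.89918 - 1 = 0.89918
  nF - nC = 1.91317 - 1.89323 = 0.01994
  Vd = 0.89918 / 0.01994 = 45.09

45.09


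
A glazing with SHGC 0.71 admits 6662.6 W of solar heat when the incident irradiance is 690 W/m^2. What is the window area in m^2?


Rearrange Q = Area * SHGC * Irradiance:
  Area = Q / (SHGC * Irradiance)
  Area = 6662.6 / (0.71 * 690) = 13.6 m^2

13.6 m^2


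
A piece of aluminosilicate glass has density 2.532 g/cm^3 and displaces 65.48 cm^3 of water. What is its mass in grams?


Rearrange rho = m / V:
  m = rho * V
  m = 2.532 * 65.48 = 165.795 g

165.795 g


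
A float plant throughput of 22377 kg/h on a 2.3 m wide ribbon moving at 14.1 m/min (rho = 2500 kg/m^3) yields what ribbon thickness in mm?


Ribbon cross-section from mass balance:
  Volume rate = throughput / density = 22377 / 2500 = 8.9508 m^3/h
  thickness = volume rate / (speed * 60 * width), i.e.
  thickness = throughput / (60 * speed * width * density) * 1000
  thickness = 22377 / (60 * 14.1 * 2.3 * 2500) * 1000 = 4.6 mm

4.6 mm


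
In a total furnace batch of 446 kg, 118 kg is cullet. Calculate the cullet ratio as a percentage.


Cullet ratio = (cullet mass / total batch mass) * 100
  Ratio = 118 / 446 * 100 = 26.46%

26.46%


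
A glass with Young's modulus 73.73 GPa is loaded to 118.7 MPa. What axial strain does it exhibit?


Rearrange E = sigma / epsilon:
  epsilon = sigma / E
  E (MPa) = 73.73 * 1000 = 73730
  epsilon = 118.7 / 73730 = 0.00161

0.00161


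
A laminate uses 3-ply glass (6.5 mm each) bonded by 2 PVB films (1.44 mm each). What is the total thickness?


Total thickness = glass contribution + PVB contribution
  Glass: 3 * 6.5 = 19.5 mm
  PVB: 2 * 1.44 = 2.88 mm
  Total = 19.5 + 2.88 = 22.38 mm

22.38 mm


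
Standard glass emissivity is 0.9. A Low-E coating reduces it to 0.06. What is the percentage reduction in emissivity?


Percentage reduction = (1 - coated/uncoated) * 100
  Ratio = 0.06 / 0.9 = 0.0667
  Reduction = (1 - 0.0667) * 100 = 93.3%

93.3%


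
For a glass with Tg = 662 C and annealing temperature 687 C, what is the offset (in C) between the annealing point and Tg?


Offset = T_anneal - Tg:
  offset = 687 - 662 = 25 C

25 C


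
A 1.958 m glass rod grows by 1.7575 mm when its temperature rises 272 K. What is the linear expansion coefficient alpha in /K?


Rearrange dL = alpha * L0 * dT for alpha:
  alpha = dL / (L0 * dT)
  alpha = (1.7575 / 1000) / (1.958 * 272) = 0.0000033 /K = 3.3 x 10^-6 /K

3.3 x 10^-6 /K


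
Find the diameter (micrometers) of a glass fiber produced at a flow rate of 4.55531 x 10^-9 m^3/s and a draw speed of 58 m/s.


Cross-sectional area from continuity:
  A = Q / v = 4.55531 x 10^-9 / 58 = 7.853983 x 10^-11 m^2
Diameter from circular cross-section:
  d = sqrt(4A / pi) * 10^6 (m -> um)
  d = sqrt(4 * 7.853983 x 10^-11 / pi) * 10^6 = 10.0 um

10.0 um


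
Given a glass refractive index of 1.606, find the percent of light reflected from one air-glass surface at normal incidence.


Fresnel reflectance at normal incidence:
  R = ((n - 1)/(n + 1))^2
  (n - 1)/(n + 1) = (1.606 - 1)/(1.606 + 1) = 0.23254
  R = 0.23254^2 = 0.0540749
  R(%) = 0.0540749 * 100 = 5.407%

5.407%


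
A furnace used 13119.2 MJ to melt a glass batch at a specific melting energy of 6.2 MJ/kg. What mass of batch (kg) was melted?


Rearrange E = m * s for m:
  m = E / s
  m = 13119.2 / 6.2 = 2116.0 kg

2116.0 kg


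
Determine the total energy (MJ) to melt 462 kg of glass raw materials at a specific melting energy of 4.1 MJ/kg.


Total energy = mass * specific energy
  E = 462 * 4.1 = 1894.2 MJ

1894.2 MJ


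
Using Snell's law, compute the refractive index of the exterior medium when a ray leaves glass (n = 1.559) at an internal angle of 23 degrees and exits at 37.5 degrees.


Apply Snell's law: n1 * sin(theta1) = n2 * sin(theta2)
  n2 = n1 * sin(theta1) / sin(theta2)
  sin(23) = 0.390731
  sin(37.5) = 0.608761
  n2 = 1.559 * 0.390731 / 0.608761 = 1.0006

1.0006


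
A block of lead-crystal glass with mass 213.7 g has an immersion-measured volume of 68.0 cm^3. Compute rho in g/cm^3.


Use the definition of density:
  rho = mass / volume
  rho = 213.7 / 68.0 = 3.143 g/cm^3

3.143 g/cm^3


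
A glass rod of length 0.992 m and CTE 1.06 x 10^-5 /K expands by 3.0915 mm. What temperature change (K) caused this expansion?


Rearrange dL = alpha * L0 * dT for dT:
  dT = dL / (alpha * L0)
  dL (m) = 3.0915 / 1000 = 0.0030915
  dT = 0.0030915 / ((1.06 x 10^-5) * 0.992) = 294.0 K

294.0 K


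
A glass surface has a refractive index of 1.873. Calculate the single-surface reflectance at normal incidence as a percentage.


Fresnel reflectance at normal incidence:
  R = ((n - 1)/(n + 1))^2
  (n - 1)/(n + 1) = (1.873 - 1)/(1.873 + 1) = 0.303864
  R = 0.303864^2 = 0.0923333
  R(%) = 0.0923333 * 100 = 9.233%

9.233%


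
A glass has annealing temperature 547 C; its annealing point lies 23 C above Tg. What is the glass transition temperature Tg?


Rearrange T_anneal = Tg + offset for Tg:
  Tg = T_anneal - offset = 547 - 23 = 524 C

524 C


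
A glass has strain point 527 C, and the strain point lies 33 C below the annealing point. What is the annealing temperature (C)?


T_anneal = T_strain + gap:
  T_anneal = 527 + 33 = 560 C

560 C


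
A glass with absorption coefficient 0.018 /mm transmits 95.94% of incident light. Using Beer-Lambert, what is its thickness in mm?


Rearrange T = exp(-alpha * thickness):
  thickness = -ln(T) / alpha
  T = 95.94/100 = 0.9594
  ln(T) = -0.04145
  -ln(T) = 0.04145
  thickness = 0.04145 / 0.018 = 2.3 mm

2.3 mm


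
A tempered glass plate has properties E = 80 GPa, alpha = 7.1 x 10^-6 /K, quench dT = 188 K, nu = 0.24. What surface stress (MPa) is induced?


Tempering stress: sigma = E * alpha * dT / (1 - nu)
  E (MPa) = 80 * 1000 = 80000
  Numerator = 80000 * (7.1 x 10^-6) * 188 = 106.784
  Denominator = 1 - 0.24 = 0.76
  sigma = 106.784 / 0.76 = 140.5 MPa

140.5 MPa


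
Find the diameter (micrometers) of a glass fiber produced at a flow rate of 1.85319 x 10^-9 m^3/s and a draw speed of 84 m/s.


Cross-sectional area from continuity:
  A = Q / v = 1.85319 x 10^-9 / 84 = 2.206179 x 10^-11 m^2
Diameter from circular cross-section:
  d = sqrt(4A / pi) * 10^6 (m -> um)
  d = sqrt(4 * 2.206179 x 10^-11 / pi) * 10^6 = 5.3 um

5.3 um


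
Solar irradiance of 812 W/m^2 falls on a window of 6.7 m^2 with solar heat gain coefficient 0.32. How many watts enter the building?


Solar heat gain: Q = Area * SHGC * Irradiance
  Q = 6.7 * 0.32 * 812 = 1740.9 W

1740.9 W


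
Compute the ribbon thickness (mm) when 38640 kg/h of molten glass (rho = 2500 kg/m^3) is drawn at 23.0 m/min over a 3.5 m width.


Ribbon cross-section from mass balance:
  Volume rate = throughput / density = 38640 / 2500 = 15.456 m^3/h
  thickness = volume rate / (speed * 60 * width), i.e.
  thickness = throughput / (60 * speed * width * density) * 1000
  thickness = 38640 / (60 * 23.0 * 3.5 * 2500) * 1000 = 3.2 mm

3.2 mm


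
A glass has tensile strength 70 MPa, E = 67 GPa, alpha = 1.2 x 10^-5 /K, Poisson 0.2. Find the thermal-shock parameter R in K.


Thermal shock resistance: R = sigma * (1 - nu) / (E * alpha)
  Numerator = 70 * (1 - 0.2) = 56.0
  Denominator = 67 * 1000 * (1.2 x 10^-5) = 0.804
  R = 56.0 / 0.804 = 69.7 K

69.7 K


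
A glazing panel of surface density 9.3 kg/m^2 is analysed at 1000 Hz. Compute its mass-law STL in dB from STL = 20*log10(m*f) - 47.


Mass law: STL = 20 * log10(m * f) - 47
  m * f = 9.3 * 1000 = 9300
  log10(9300) = 3.96848
  STL = 20 * 3.96848 - 47 = 79.3696 - 47 = 32.4 dB

32.4 dB


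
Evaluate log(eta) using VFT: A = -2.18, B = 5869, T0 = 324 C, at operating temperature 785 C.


VFT equation: log(eta) = A + B / (T - T0)
  T - T0 = 785 - 324 = 461
  B / (T - T0) = 5869 / 461 = 12.731
  log(eta) = -2.18 + 12.731 = 10.551

10.551


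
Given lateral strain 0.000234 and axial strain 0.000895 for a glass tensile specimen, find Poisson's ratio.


Poisson's ratio: nu = lateral strain / axial strain
  nu = 0.000234 / 0.000895 = 0.2615

0.2615


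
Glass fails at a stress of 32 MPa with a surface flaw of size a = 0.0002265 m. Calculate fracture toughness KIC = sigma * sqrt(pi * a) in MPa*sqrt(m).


Fracture toughness: KIC = sigma * sqrt(pi * a)
  pi * a = pi * 0.0002265 = 0.000711571
  sqrt(pi * a) = 0.026675
  KIC = 32 * 0.026675 = 0.854 MPa*sqrt(m)

0.854 MPa*sqrt(m)


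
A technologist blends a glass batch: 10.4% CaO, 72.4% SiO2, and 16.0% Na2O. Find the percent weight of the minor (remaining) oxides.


Sum the three major oxides:
  SiO2 + Na2O + CaO = 72.4 + 16.0 + 10.4 = 98.8%
Subtract from 100%:
  Others = 100 - 98.8 = 1.2%

1.2%


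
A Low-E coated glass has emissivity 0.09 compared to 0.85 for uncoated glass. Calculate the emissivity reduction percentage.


Percentage reduction = (1 - coated/uncoated) * 100
  Ratio = 0.09 / 0.85 = 0.1059
  Reduction = (1 - 0.1059) * 100 = 89.4%

89.4%


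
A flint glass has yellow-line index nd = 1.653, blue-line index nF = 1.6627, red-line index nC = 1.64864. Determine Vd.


Abbe number formula: Vd = (nd - 1) / (nF - nC)
  nd - 1 = 1.653 - 1 = 0.653
  nF - nC = 1.6627 - 1.64864 = 0.01406
  Vd = 0.653 / 0.01406 = 46.44

46.44


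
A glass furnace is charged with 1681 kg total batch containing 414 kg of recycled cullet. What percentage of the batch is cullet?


Cullet ratio = (cullet mass / total batch mass) * 100
  Ratio = 414 / 1681 * 100 = 24.63%

24.63%


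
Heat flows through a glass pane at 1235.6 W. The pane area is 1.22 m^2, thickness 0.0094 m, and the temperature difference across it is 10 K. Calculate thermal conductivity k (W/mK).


Fourier's law rearranged: k = Q * t / (A * dT)
  Numerator = 1235.6 * 0.0094 = 11.61464
  Denominator = 1.22 * 10 = 12.2
  k = 11.61464 / 12.2 = 0.952 W/mK

0.952 W/mK


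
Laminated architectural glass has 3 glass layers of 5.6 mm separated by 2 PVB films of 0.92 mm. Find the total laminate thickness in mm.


Total thickness = glass contribution + PVB contribution
  Glass: 3 * 5.6 = 16.8 mm
  PVB: 2 * 0.92 = 1.84 mm
  Total = 16.8 + 1.84 = 18.64 mm

18.64 mm


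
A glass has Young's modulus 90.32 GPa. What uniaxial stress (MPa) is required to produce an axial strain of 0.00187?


Rearrange E = sigma / epsilon:
  sigma = E * epsilon
  E (MPa) = 90.32 * 1000 = 90320
  sigma = 90320 * 0.00187 = 168.9 MPa

168.9 MPa


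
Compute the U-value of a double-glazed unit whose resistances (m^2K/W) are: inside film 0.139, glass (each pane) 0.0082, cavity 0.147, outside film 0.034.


Total thermal resistance (series):
  R_total = R_in + R_glass + R_air + R_glass + R_out
  R_total = 0.139 + 0.0082 + 0.147 + 0.0082 + 0.034 = 0.3364 m^2K/W
U-value = 1 / R_total = 1 / 0.3364 = 2.973 W/m^2K

2.973 W/m^2K


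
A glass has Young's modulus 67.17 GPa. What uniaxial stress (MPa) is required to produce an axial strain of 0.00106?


Rearrange E = sigma / epsilon:
  sigma = E * epsilon
  E (MPa) = 67.17 * 1000 = 67170
  sigma = 67170 * 0.00106 = 71.2 MPa

71.2 MPa


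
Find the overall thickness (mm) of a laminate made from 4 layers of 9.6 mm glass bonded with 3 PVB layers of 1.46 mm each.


Total thickness = glass contribution + PVB contribution
  Glass: 4 * 9.6 = 38.4 mm
  PVB: 3 * 1.46 = 4.38 mm
  Total = 38.4 + 4.38 = 42.78 mm

42.78 mm


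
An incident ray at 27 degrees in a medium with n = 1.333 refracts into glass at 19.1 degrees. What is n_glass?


Apply Snell's law: n1 * sin(theta1) = n2 * sin(theta2)
  n2 = n1 * sin(theta1) / sin(theta2)
  sin(27) = 0.45399
  sin(19.1) = 0.327218
  n2 = 1.333 * 0.45399 / 0.327218 = 1.8494

1.8494


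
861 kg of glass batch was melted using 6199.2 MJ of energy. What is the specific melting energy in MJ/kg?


Rearrange E = m * s for s:
  s = E / m
  s = 6199.2 / 861 = 7.2 MJ/kg

7.2 MJ/kg


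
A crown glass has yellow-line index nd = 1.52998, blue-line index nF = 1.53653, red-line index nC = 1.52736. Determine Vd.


Abbe number formula: Vd = (nd - 1) / (nF - nC)
  nd - 1 = 1.52998 - 1 = 0.52998
  nF - nC = 1.53653 - 1.52736 = 0.00917
  Vd = 0.52998 / 0.00917 = 57.79

57.79


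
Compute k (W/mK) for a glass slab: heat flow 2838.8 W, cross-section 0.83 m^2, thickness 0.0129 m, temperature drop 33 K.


Fourier's law rearranged: k = Q * t / (A * dT)
  Numerator = 2838.8 * 0.0129 = 36.62052
  Denominator = 0.83 * 33 = 27.39
  k = 36.62052 / 27.39 = 1.337 W/mK

1.337 W/mK


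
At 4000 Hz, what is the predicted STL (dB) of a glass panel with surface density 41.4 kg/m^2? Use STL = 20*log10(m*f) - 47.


Mass law: STL = 20 * log10(m * f) - 47
  m * f = 41.4 * 4000 = 165600
  log10(165600) = 5.21906
  STL = 20 * 5.21906 - 47 = 104.3812 - 47 = 57.4 dB

57.4 dB


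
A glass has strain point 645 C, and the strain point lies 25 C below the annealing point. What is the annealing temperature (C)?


T_anneal = T_strain + gap:
  T_anneal = 645 + 25 = 670 C

670 C


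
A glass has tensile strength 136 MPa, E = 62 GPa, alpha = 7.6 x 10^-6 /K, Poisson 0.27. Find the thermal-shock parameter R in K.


Thermal shock resistance: R = sigma * (1 - nu) / (E * alpha)
  Numerator = 136 * (1 - 0.27) = 99.28
  Denominator = 62 * 1000 * (7.6 x 10^-6) = 0.4712
  R = 99.28 / 0.4712 = 210.7 K

210.7 K


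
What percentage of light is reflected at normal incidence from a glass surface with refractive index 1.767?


Fresnel reflectance at normal incidence:
  R = ((n - 1)/(n + 1))^2
  (n - 1)/(n + 1) = (1.767 - 1)/(1.767 + 1) = 0.277196
  R = 0.277196^2 = 0.0768376
  R(%) = 0.0768376 * 100 = 7.684%

7.684%


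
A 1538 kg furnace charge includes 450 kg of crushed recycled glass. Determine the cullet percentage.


Cullet ratio = (cullet mass / total batch mass) * 100
  Ratio = 450 / 1538 * 100 = 29.26%

29.26%


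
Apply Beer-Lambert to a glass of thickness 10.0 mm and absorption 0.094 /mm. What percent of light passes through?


Beer-Lambert law: T = exp(-alpha * thickness)
  exponent = -0.094 * 10.0 = -0.94
  T = exp(-0.94) = 0.3906
  Percentage = 0.3906 * 100 = 39.06%

39.06%


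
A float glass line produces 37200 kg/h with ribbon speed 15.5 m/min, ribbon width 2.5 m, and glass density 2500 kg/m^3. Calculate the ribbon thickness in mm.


Ribbon cross-section from mass balance:
  Volume rate = throughput / density = 37200 / 2500 = 14.88 m^3/h
  thickness = volume rate / (speed * 60 * width), i.e.
  thickness = throughput / (60 * speed * width * density) * 1000
  thickness = 37200 / (60 * 15.5 * 2.5 * 2500) * 1000 = 6.4 mm

6.4 mm


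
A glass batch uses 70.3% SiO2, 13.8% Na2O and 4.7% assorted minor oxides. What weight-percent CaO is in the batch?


Pieces sum to 100%:
  CaO = 100 - (SiO2 + Na2O + others)
  CaO = 100 - (70.3 + 13.8 + 4.7) = 11.2%

11.2%


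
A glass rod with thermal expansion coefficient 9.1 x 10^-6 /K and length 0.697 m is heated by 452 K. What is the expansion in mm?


Thermal expansion formula: dL = alpha * L0 * dT
  dL = (9.1 x 10^-6) * 0.697 * 452 = 0.0028669 m
Convert to mm: 0.0028669 * 1000 = 2.8669 mm

2.8669 mm


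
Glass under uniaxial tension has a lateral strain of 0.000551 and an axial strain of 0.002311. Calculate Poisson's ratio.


Poisson's ratio: nu = lateral strain / axial strain
  nu = 0.000551 / 0.002311 = 0.2384

0.2384


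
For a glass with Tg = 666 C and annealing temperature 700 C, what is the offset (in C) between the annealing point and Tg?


Offset = T_anneal - Tg:
  offset = 700 - 666 = 34 C

34 C


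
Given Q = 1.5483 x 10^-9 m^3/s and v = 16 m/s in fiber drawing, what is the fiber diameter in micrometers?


Cross-sectional area from continuity:
  A = Q / v = 1.5483 x 10^-9 / 16 = 9.676875 x 10^-11 m^2
Diameter from circular cross-section:
  d = sqrt(4A / pi) * 10^6 (m -> um)
  d = sqrt(4 * 9.676875 x 10^-11 / pi) * 10^6 = 11.1 um

11.1 um


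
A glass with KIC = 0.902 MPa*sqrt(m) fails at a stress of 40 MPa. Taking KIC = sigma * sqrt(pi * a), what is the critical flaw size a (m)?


Rearrange KIC = sigma * sqrt(pi * a):
  sqrt(pi * a) = KIC / sigma
  sqrt(pi * a) = 0.902 / 40 = 0.02255
  a = (KIC / sigma)^2 / pi
  a = 0.02255^2 / pi = 0.0001619 m

0.0001619 m


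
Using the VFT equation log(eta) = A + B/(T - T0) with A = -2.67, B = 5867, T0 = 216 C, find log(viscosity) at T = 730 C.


VFT equation: log(eta) = A + B / (T - T0)
  T - T0 = 730 - 216 = 514
  B / (T - T0) = 5867 / 514 = 11.414
  log(eta) = -2.67 + 11.414 = 8.744

8.744


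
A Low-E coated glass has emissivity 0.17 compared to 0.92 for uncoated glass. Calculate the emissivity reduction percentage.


Percentage reduction = (1 - coated/uncoated) * 100
  Ratio = 0.17 / 0.92 = 0.1848
  Reduction = (1 - 0.1848) * 100 = 81.5%

81.5%


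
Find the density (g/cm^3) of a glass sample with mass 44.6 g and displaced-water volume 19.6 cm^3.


Use the definition of density:
  rho = mass / volume
  rho = 44.6 / 19.6 = 2.276 g/cm^3

2.276 g/cm^3


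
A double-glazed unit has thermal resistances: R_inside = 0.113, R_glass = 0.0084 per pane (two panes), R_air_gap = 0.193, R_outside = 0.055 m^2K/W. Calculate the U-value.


Total thermal resistance (series):
  R_total = R_in + R_glass + R_air + R_glass + R_out
  R_total = 0.113 + 0.0084 + 0.193 + 0.0084 + 0.055 = 0.3778 m^2K/W
U-value = 1 / R_total = 1 / 0.3778 = 2.647 W/m^2K

2.647 W/m^2K


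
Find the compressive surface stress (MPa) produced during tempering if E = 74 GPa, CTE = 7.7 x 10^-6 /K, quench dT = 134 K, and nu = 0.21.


Tempering stress: sigma = E * alpha * dT / (1 - nu)
  E (MPa) = 74 * 1000 = 74000
  Numerator = 74000 * (7.7 x 10^-6) * 134 = 76.3532
  Denominator = 1 - 0.21 = 0.79
  sigma = 76.3532 / 0.79 = 96.6 MPa

96.6 MPa


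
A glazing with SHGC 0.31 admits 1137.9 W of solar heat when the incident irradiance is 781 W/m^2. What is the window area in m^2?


Rearrange Q = Area * SHGC * Irradiance:
  Area = Q / (SHGC * Irradiance)
  Area = 1137.9 / (0.31 * 781) = 4.7 m^2

4.7 m^2


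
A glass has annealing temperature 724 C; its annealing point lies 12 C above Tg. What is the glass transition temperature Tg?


Rearrange T_anneal = Tg + offset for Tg:
  Tg = T_anneal - offset = 724 - 12 = 712 C

712 C


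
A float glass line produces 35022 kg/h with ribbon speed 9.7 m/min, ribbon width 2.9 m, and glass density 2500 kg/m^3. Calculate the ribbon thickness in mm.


Ribbon cross-section from mass balance:
  Volume rate = throughput / density = 35022 / 2500 = 14.0088 m^3/h
  thickness = volume rate / (speed * 60 * width), i.e.
  thickness = throughput / (60 * speed * width * density) * 1000
  thickness = 35022 / (60 * 9.7 * 2.9 * 2500) * 1000 = 8.3 mm

8.3 mm


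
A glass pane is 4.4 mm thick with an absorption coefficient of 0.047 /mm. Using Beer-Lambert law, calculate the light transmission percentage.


Beer-Lambert law: T = exp(-alpha * thickness)
  exponent = -0.047 * 4.4 = -0.2068
  T = exp(-0.2068) = 0.8132
  Percentage = 0.8132 * 100 = 81.32%

81.32%


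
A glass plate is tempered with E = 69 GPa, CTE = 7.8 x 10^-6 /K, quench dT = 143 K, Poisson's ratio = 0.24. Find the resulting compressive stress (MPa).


Tempering stress: sigma = E * alpha * dT / (1 - nu)
  E (MPa) = 69 * 1000 = 69000
  Numerator = 69000 * (7.8 x 10^-6) * 143 = 76.9626
  Denominator = 1 - 0.24 = 0.76
  sigma = 76.9626 / 0.76 = 101.3 MPa

101.3 MPa


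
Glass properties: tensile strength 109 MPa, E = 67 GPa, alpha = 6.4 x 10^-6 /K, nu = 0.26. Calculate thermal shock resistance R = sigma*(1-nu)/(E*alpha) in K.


Thermal shock resistance: R = sigma * (1 - nu) / (E * alpha)
  Numerator = 109 * (1 - 0.26) = 80.66
  Denominator = 67 * 1000 * (6.4 x 10^-6) = 0.4288
  R = 80.66 / 0.4288 = 188.1 K

188.1 K


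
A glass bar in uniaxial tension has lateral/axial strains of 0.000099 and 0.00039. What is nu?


Poisson's ratio: nu = lateral strain / axial strain
  nu = 0.000099 / 0.00039 = 0.2538

0.2538


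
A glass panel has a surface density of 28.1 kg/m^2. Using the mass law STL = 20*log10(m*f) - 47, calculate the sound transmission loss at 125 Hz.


Mass law: STL = 20 * log10(m * f) - 47
  m * f = 28.1 * 125 = 3512.5
  log10(3512.5) = 3.54562
  STL = 20 * 3.54562 - 47 = 70.9124 - 47 = 23.9 dB

23.9 dB


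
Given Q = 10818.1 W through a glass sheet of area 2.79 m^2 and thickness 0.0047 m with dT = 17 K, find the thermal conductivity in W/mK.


Fourier's law rearranged: k = Q * t / (A * dT)
  Numerator = 10818.1 * 0.0047 = 50.84507
  Denominator = 2.79 * 17 = 47.43
  k = 50.84507 / 47.43 = 1.072 W/mK

1.072 W/mK


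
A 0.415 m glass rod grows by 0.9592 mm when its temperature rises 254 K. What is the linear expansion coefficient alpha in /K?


Rearrange dL = alpha * L0 * dT for alpha:
  alpha = dL / (L0 * dT)
  alpha = (0.9592 / 1000) / (0.415 * 254) = 0.0000091 /K = 9.1 x 10^-6 /K

9.1 x 10^-6 /K


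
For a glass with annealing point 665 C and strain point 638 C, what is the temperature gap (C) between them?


Gap = T_anneal - T_strain:
  gap = 665 - 638 = 27 C

27 C


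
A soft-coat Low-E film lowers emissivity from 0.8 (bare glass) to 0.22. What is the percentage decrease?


Percentage reduction = (1 - coated/uncoated) * 100
  Ratio = 0.22 / 0.8 = 0.275
  Reduction = (1 - 0.275) * 100 = 72.5%

72.5%


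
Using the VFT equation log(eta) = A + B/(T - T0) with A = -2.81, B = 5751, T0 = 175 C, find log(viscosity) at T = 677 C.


VFT equation: log(eta) = A + B / (T - T0)
  T - T0 = 677 - 175 = 502
  B / (T - T0) = 5751 / 502 = 11.456
  log(eta) = -2.81 + 11.456 = 8.646

8.646


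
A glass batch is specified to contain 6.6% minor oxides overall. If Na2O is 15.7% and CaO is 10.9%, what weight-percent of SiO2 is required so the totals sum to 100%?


Known pieces sum to 100%:
  SiO2 = 100 - (others + Na2O + CaO)
  SiO2 = 100 - (6.6 + 15.7 + 10.9) = 66.8%

66.8%


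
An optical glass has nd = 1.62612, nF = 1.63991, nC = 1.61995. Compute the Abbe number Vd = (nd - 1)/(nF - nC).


Abbe number formula: Vd = (nd - 1) / (nF - nC)
  nd - 1 = 1.62612 - 1 = 0.62612
  nF - nC = 1.63991 - 1.61995 = 0.01996
  Vd = 0.62612 / 0.01996 = 31.37

31.37


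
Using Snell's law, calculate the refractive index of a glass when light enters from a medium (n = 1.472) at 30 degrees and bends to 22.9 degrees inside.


Apply Snell's law: n1 * sin(theta1) = n2 * sin(theta2)
  n2 = n1 * sin(theta1) / sin(theta2)
  sin(30) = 0.5
  sin(22.9) = 0.389124
  n2 = 1.472 * 0.5 / 0.389124 = 1.8914

1.8914


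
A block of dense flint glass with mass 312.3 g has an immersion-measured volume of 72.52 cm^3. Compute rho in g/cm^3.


Use the definition of density:
  rho = mass / volume
  rho = 312.3 / 72.52 = 4.306 g/cm^3

4.306 g/cm^3


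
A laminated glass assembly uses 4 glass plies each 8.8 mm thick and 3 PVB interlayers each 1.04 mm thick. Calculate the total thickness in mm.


Total thickness = glass contribution + PVB contribution
  Glass: 4 * 8.8 = 35.2 mm
  PVB: 3 * 1.04 = 3.12 mm
  Total = 35.2 + 3.12 = 38.32 mm

38.32 mm


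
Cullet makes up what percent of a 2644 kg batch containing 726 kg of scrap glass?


Cullet ratio = (cullet mass / total batch mass) * 100
  Ratio = 726 / 2644 * 100 = 27.46%

27.46%


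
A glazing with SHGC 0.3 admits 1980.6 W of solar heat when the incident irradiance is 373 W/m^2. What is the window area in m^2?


Rearrange Q = Area * SHGC * Irradiance:
  Area = Q / (SHGC * Irradiance)
  Area = 1980.6 / (0.3 * 373) = 17.7 m^2

17.7 m^2


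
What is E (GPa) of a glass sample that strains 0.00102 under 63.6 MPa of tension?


Young's modulus: E = stress / strain
  E = 63.6 MPa / 0.00102 = 62352.94 MPa
Convert to GPa: 62352.94 / 1000 = 62.35 GPa

62.35 GPa


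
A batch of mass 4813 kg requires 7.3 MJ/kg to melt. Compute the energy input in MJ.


Total energy = mass * specific energy
  E = 4813 * 7.3 = 35134.9 MJ

35134.9 MJ


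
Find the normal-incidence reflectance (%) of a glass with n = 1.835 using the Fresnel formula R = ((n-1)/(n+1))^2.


Fresnel reflectance at normal incidence:
  R = ((n - 1)/(n + 1))^2
  (n - 1)/(n + 1) = (1.835 - 1)/(1.835 + 1) = 0.294533
  R = 0.294533^2 = 0.0867497
  R(%) = 0.0867497 * 100 = 8.675%

8.675%


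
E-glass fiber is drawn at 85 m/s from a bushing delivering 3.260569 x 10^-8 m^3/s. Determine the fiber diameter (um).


Cross-sectional area from continuity:
  A = Q / v = 3.260569 x 10^-8 / 85 = 3.835964 x 10^-10 m^2
Diameter from circular cross-section:
  d = sqrt(4A / pi) * 10^6 (m -> um)
  d = sqrt(4 * 3.835964 x 10^-10 / pi) * 10^6 = 22.1 um

22.1 um


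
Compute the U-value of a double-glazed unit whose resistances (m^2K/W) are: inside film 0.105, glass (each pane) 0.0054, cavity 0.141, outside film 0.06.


Total thermal resistance (series):
  R_total = R_in + R_glass + R_air + R_glass + R_out
  R_total = 0.105 + 0.0054 + 0.141 + 0.0054 + 0.06 = 0.3168 m^2K/W
U-value = 1 / R_total = 1 / 0.3168 = 3.157 W/m^2K

3.157 W/m^2K


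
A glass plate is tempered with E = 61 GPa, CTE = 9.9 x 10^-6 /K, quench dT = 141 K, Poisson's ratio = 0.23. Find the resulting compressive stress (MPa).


Tempering stress: sigma = E * alpha * dT / (1 - nu)
  E (MPa) = 61 * 1000 = 61000
  Numerator = 61000 * (9.9 x 10^-6) * 141 = 85.1499
  Denominator = 1 - 0.23 = 0.77
  sigma = 85.1499 / 0.77 = 110.6 MPa

110.6 MPa


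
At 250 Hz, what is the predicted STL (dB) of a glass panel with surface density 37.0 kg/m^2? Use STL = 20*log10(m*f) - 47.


Mass law: STL = 20 * log10(m * f) - 47
  m * f = 37.0 * 250 = 9250
  log10(9250) = 3.96614
  STL = 20 * 3.96614 - 47 = 79.3228 - 47 = 32.3 dB

32.3 dB


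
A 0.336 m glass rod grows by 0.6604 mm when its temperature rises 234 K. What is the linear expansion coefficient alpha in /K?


Rearrange dL = alpha * L0 * dT for alpha:
  alpha = dL / (L0 * dT)
  alpha = (0.6604 / 1000) / (0.336 * 234) = 0.000008399 /K = 8.399 x 10^-6 /K

8.399 x 10^-6 /K


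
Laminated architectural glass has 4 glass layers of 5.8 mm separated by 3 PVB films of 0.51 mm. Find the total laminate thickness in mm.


Total thickness = glass contribution + PVB contribution
  Glass: 4 * 5.8 = 23.2 mm
  PVB: 3 * 0.51 = 1.53 mm
  Total = 23.2 + 1.53 = 24.73 mm

24.73 mm


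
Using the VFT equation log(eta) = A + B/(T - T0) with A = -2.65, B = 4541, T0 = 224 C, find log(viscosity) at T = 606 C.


VFT equation: log(eta) = A + B / (T - T0)
  T - T0 = 606 - 224 = 382
  B / (T - T0) = 4541 / 382 = 11.887
  log(eta) = -2.65 + 11.887 = 9.237

9.237


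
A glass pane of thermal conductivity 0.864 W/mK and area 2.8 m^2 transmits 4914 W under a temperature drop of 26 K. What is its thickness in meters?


Fourier's law: t = k * A * dT / Q
  t = 0.864 * 2.8 * 26 / 4914
  t = 62.8992 / 4914 = 0.0128 m

0.0128 m


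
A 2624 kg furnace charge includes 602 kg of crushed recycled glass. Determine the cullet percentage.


Cullet ratio = (cullet mass / total batch mass) * 100
  Ratio = 602 / 2624 * 100 = 22.94%

22.94%


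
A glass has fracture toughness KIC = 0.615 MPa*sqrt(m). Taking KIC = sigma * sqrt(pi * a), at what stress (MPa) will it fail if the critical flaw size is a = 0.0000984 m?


Rearrange KIC = sigma * sqrt(pi * a):
  sigma = KIC / sqrt(pi * a)
  sqrt(pi * 0.0000984) = 0.017582
  sigma = 0.615 / 0.017582 = 34.98 MPa

34.98 MPa


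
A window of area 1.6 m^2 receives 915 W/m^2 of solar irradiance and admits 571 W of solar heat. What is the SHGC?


Rearrange Q = Area * SHGC * Irradiance:
  SHGC = Q / (Area * Irradiance)
  SHGC = 571 / (1.6 * 915) = 0.39

0.39


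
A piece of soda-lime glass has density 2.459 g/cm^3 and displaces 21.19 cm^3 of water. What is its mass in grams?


Rearrange rho = m / V:
  m = rho * V
  m = 2.459 * 21.19 = 52.106 g

52.106 g


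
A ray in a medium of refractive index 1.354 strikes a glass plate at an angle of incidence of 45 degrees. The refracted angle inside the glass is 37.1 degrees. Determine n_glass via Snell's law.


Apply Snell's law: n1 * sin(theta1) = n2 * sin(theta2)
  n2 = n1 * sin(theta1) / sin(theta2)
  sin(45) = 0.707107
  sin(37.1) = 0.603208
  n2 = 1.354 * 0.707107 / 0.603208 = 1.5872

1.5872


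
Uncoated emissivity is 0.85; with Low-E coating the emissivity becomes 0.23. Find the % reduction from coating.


Percentage reduction = (1 - coated/uncoated) * 100
  Ratio = 0.23 / 0.85 = 0.2706
  Reduction = (1 - 0.2706) * 100 = 72.9%

72.9%


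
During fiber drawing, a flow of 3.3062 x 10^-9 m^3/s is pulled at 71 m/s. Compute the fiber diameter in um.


Cross-sectional area from continuity:
  A = Q / v = 3.3062 x 10^-9 / 71 = 4.65662 x 10^-11 m^2
Diameter from circular cross-section:
  d = sqrt(4A / pi) * 10^6 (m -> um)
  d = sqrt(4 * 4.65662 x 10^-11 / pi) * 10^6 = 7.7 um

7.7 um


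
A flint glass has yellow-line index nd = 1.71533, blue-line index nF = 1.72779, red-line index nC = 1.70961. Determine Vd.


Abbe number formula: Vd = (nd - 1) / (nF - nC)
  nd - 1 = 1.71533 - 1 = 0.71533
  nF - nC = 1.72779 - 1.70961 = 0.01818
  Vd = 0.71533 / 0.01818 = 39.35

39.35


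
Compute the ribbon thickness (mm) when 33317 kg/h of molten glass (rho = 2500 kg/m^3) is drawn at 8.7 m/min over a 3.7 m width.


Ribbon cross-section from mass balance:
  Volume rate = throughput / density = 33317 / 2500 = 13.3268 m^3/h
  thickness = volume rate / (speed * 60 * width), i.e.
  thickness = throughput / (60 * speed * width * density) * 1000
  thickness = 33317 / (60 * 8.7 * 3.7 * 2500) * 1000 = 6.9 mm

6.9 mm


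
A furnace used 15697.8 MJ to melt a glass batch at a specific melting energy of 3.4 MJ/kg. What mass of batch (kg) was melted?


Rearrange E = m * s for m:
  m = E / s
  m = 15697.8 / 3.4 = 4617.0 kg

4617.0 kg


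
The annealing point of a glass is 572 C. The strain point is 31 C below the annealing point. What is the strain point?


Strain point = annealing point - difference:
  T_strain = 572 - 31 = 541 C

541 C


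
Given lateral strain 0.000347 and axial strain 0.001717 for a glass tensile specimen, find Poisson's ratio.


Poisson's ratio: nu = lateral strain / axial strain
  nu = 0.000347 / 0.001717 = 0.2021

0.2021


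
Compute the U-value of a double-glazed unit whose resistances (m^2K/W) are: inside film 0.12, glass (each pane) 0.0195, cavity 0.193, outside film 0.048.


Total thermal resistance (series):
  R_total = R_in + R_glass + R_air + R_glass + R_out
  R_total = 0.12 + 0.0195 + 0.193 + 0.0195 + 0.048 = 0.4 m^2K/W
U-value = 1 / R_total = 1 / 0.4 = 2.5 W/m^2K

2.5 W/m^2K


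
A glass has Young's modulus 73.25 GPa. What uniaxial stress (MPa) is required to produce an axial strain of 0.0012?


Rearrange E = sigma / epsilon:
  sigma = E * epsilon
  E (MPa) = 73.25 * 1000 = 73250
  sigma = 73250 * 0.0012 = 87.9 MPa

87.9 MPa


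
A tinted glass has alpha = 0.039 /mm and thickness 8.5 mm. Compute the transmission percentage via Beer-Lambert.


Beer-Lambert law: T = exp(-alpha * thickness)
  exponent = -0.039 * 8.5 = -0.3315
  T = exp(-0.3315) = 0.7178
  Percentage = 0.7178 * 100 = 71.78%

71.78%


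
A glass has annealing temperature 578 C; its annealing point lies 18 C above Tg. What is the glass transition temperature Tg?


Rearrange T_anneal = Tg + offset for Tg:
  Tg = T_anneal - offset = 578 - 18 = 560 C

560 C


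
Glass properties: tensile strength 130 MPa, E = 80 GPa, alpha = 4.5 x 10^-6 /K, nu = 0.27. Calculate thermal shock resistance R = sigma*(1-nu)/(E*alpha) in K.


Thermal shock resistance: R = sigma * (1 - nu) / (E * alpha)
  Numerator = 130 * (1 - 0.27) = 94.9
  Denominator = 80 * 1000 * (4.5 x 10^-6) = 0.36
  R = 94.9 / 0.36 = 263.6 K

263.6 K


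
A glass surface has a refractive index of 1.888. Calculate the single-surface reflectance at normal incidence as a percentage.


Fresnel reflectance at normal incidence:
  R = ((n - 1)/(n + 1))^2
  (n - 1)/(n + 1) = (1.888 - 1)/(1.888 + 1) = 0.307479
  R = 0.307479^2 = 0.0945433
  R(%) = 0.0945433 * 100 = 9.454%

9.454%


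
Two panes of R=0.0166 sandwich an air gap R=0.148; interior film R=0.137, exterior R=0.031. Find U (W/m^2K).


Total thermal resistance (series):
  R_total = R_in + R_glass + R_air + R_glass + R_out
  R_total = 0.137 + 0.0166 + 0.148 + 0.0166 + 0.031 = 0.3492 m^2K/W
U-value = 1 / R_total = 1 / 0.3492 = 2.864 W/m^2K

2.864 W/m^2K


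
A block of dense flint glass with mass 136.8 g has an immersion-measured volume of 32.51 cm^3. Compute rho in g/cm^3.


Use the definition of density:
  rho = mass / volume
  rho = 136.8 / 32.51 = 4.208 g/cm^3

4.208 g/cm^3
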